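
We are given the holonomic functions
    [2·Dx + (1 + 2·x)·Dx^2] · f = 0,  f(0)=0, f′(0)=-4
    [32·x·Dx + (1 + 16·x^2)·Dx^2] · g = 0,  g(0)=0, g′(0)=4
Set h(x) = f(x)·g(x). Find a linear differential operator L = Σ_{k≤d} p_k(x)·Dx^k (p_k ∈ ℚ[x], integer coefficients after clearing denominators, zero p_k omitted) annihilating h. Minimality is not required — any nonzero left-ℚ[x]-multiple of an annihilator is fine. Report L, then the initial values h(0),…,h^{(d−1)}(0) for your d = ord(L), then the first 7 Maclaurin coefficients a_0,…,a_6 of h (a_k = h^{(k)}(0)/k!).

L = (2304 + 8960·x + 114688·x^2 + 552960·x^3 + 983040·x^4 + 851968·x^5 + 1048576·x^7)·Dx + (1032 + 14720·x + 111872·x^2 + 616448·x^3 + 1884160·x^4 + 3047424·x^5 + 2293760·x^6 + 1572864·x^7 + 3670016·x^8)·Dx^2 + (72 + 2512·x + 19968·x^2 + 99072·x^3 + 393216·x^4 + 1019904·x^5 + 1572864·x^6 + 1376256·x^7 + 1572864·x^8 + 2097152·x^9)·Dx^3 + (17 + 132·x + 964·x^2 + 4864·x^3 + 18432·x^4 + 55296·x^5 + 129024·x^6 + 196608·x^7 + 196608·x^8 + 262144·x^9 + 262144·x^10)·Dx^4  (order 4).
h: a_k = 0, 0, -16, 16, 64, -160/3, -34048/45, …
ICs: h(0) = 0, h′(0) = 0, h′′(0) = -32, h′′′(0) = 96.

f: a_k = 0, -4, 4, -16/3, 8, -64/5, 64/3, …
g: a_k = 0, 4, 0, -64/3, 0, 1024/5, 0, …
h₀=f·g: eliminate ⇒ L₀, order ≤ 2·2.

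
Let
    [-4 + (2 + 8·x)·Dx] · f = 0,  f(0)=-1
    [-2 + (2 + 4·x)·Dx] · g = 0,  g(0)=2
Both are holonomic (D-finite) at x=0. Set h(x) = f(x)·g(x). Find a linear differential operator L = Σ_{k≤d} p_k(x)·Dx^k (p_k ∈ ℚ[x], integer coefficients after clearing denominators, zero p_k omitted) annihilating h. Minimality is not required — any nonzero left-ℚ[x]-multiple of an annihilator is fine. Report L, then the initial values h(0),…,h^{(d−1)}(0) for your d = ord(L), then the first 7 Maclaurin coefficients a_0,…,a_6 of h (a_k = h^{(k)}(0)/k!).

L = (-3 - 8·x) + (1 + 6·x + 8·x^2)·Dx  (order 1).
h: a_k = -2, -6, 1, -3, 37/4, -117/4, 757/8, …
ICs: h(0) = -2.

f: a_k = -1, -2, 2, -4, 10, -28, 84, …
g: a_k = 2, 2, -1, 1, -5/4, 7/4, -21/8, …
Product ⇒ symmetric product L₀, ord ≤ 1.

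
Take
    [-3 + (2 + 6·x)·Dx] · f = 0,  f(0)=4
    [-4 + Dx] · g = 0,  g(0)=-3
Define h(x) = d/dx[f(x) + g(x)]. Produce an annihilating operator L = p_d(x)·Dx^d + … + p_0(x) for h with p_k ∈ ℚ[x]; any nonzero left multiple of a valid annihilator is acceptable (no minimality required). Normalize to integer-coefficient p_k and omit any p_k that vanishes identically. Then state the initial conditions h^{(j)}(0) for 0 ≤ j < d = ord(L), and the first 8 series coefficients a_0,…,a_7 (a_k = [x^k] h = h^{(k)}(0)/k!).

L = (-204 - 288·x) + (-37 - 384·x - 576·x^2)·Dx + (22 + 114·x + 144·x^2)·Dx^2  (order 2).
h: a_k = -6, -57, -303/4, -1429/8, 313/64, -295171/640, 7053667/7680, -299734549/107520, …
ICs: h(0) = -6, h′(0) = -57.

f: a_k = 4, 6, -9/2, 27/4, -405/32, 1701/64, -15309/256, 72171/512, …
g: a_k = -3, -12, -24, -32, -32, -128/5, -256/15, -1024/105, …
f+g: L₀ = lclm(L_f,L_g), ord ≤ 1+1.
h₀' ⇒ L via d/dx closure of L₀.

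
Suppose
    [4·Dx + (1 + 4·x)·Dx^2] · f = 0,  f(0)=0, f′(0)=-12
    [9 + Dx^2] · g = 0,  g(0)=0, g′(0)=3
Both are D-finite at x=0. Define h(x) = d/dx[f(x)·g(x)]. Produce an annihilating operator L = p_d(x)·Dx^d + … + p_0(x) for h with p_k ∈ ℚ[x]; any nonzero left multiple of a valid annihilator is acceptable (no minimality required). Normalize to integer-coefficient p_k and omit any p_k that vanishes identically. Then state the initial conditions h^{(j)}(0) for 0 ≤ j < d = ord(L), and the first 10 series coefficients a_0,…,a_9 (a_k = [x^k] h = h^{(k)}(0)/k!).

L = (-153603 - 635688·x - 3184272·x^2 - 4292352·x^3 + 12503808·x^4 + 40310784·x^5 + 26873856·x^6) + (-47736 - 304992·x - 311040·x^2 + 2073600·x^3 + 7464960·x^4 + 5971968·x^5)·Dx + (-19110 - 88272·x - 352800·x^2 + 41472·x^3 + 3773952·x^4 + 8957952·x^5 + 5971968·x^6)·Dx^2 + (-5304 - 33888·x - 34560·x^2 + 230400·x^3 + 829440·x^4 + 663552·x^5)·Dx^3 + (-227 - 1960·x + 112·x^2 + 57600·x^3 + 264960·x^4 + 497664·x^5 + 331776·x^6)·Dx^4  (order 4).
h: a_k = 0, -72, 216, -552, 2340, -9477, 186501/5, -5158926/35, 40880943/70, -1297874621/560, …
ICs: h(0) = 0, h′(0) = -72, h′′(0) = 432, h′′′(0) = -3312.

f: a_k = 0, -12, 24, -64, 192, -3072/5, 2048, -49152/7, 24576, -262144/3, …
g: a_k = 0, 3, 0, -9/2, 0, 81/40, 0, -243/560, 0, 243/4480, …
Sym-product of L_f,L_g gives L₀ (≤ ord 4).
h₀' ⇒ L via d/dx closure of L₀.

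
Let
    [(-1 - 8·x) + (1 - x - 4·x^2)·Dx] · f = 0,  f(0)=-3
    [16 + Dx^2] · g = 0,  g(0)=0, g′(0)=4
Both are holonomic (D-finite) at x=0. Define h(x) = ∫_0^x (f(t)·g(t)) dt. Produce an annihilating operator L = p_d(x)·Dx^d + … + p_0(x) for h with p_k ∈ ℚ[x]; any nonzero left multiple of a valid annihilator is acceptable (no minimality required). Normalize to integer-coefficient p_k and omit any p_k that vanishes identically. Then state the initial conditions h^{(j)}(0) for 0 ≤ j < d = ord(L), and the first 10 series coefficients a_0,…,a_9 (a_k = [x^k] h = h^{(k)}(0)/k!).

L = (-8 + 16·x + 64·x^2)·Dx + (2 + 16·x)·Dx^2 + (-1 + x + 4·x^2)·Dx^3  (order 3).
h: a_k = 0, 0, -6, -4, -7, -76/5, -178/5, -2588/35, -35759/210, -360428/945, …
ICs: h(0) = 0, h′(0) = 0, h′′(0) = -12.

f: a_k = -3, -3, -15, -27, -87, -195, -543, -1323, -3495, -8787, …
g: a_k = 0, 4, 0, -32/3, 0, 128/15, 0, -1024/315, 0, 2048/2835, …
h₀=f·g: eliminate ⇒ L₀, order ≤ 1·2.
h=∫₀ˣh₀: take L = L₀·Dx.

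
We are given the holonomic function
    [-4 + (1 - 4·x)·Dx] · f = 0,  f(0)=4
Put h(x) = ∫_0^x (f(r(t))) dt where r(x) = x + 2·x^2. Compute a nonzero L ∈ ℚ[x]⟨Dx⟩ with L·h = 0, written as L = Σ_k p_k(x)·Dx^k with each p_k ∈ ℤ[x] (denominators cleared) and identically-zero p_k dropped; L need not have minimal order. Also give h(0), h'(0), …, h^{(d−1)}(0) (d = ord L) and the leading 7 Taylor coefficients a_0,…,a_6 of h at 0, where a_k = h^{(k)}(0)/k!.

f: a_k = 4, 16, 64, 256, 1024, 4096, 16384, …
h₀=f(r): pull back L_f along r ⇒ L₀.
∫: right-multiply L₀ by Dx.
L = (4 + 16·x)·Dx + (-1 + 4·x + 8·x^2)·Dx^2  (order 2).
h: a_k = 0, 4, 8, 32, 128, 2816/5, 2560, …
ICs: h(0) = 0, h′(0) = 4.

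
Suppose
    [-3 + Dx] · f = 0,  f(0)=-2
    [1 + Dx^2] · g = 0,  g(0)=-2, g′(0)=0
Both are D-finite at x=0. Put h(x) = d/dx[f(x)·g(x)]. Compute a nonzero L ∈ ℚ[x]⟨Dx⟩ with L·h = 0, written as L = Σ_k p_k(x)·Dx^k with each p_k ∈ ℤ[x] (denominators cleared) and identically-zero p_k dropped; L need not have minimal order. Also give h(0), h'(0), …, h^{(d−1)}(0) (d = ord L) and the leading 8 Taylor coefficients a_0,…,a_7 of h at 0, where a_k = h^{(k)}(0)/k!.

f: a_k = -2, -6, -9, -9, -27/4, -81/20, -81/40, -243/280, …
g: a_k = -2, 0, 1, 0, -1/12, 0, 1/360, 0, …
Sym-product of L_f,L_g gives L₀ (≤ ord 2).
h=h₀': d/dx-closure on L₀ ⇒ L.
L = 10 - 6·Dx + Dx^2  (order 2).
h: a_k = 12, 32, 36, 56/3, -2, -176/15, -166/15, -2108/315, …
ICs: h(0) = 12, h′(0) = 32.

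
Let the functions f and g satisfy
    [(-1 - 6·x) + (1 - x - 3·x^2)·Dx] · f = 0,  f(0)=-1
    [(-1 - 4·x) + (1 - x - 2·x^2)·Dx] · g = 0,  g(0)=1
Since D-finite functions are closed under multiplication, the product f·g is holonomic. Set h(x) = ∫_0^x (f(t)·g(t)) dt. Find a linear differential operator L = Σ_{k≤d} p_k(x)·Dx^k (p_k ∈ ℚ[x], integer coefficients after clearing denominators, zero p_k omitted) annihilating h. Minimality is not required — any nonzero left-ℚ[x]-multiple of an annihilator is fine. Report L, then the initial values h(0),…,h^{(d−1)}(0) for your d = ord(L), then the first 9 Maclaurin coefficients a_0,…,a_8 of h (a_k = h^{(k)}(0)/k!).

L = (-2 - 8·x + 15·x^2 + 24·x^3)·Dx + (1 - 2·x - 4·x^2 + 5·x^3 + 6·x^4)·Dx^2  (order 2).
h: a_k = 0, -1, -1, -8/3, -19/4, -54/5, -22, -337/7, -409/4, …
ICs: h(0) = 0, h′(0) = -1.

f: a_k = -1, -1, -4, -7, -19, -40, -97, -217, -508, …
g: a_k = 1, 1, 3, 5, 11, 21, 43, 85, 171, …
f·g: L₀ = L_f ⊗_s L_g, ord ≤ 1·1.
h=∫₀ˣh₀: take L = L₀·Dx.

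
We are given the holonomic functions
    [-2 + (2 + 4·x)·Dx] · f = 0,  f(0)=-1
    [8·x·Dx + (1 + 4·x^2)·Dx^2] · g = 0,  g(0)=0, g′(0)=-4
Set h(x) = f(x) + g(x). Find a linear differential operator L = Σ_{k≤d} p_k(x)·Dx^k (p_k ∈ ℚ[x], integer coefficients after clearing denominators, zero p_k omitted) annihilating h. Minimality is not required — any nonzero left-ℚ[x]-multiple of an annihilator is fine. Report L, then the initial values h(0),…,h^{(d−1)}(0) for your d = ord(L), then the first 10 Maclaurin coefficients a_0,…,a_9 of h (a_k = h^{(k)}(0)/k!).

L = (-8 - 40·x + 96·x^2 + 96·x^3)·Dx + (-11 - 32·x + 40·x^2 + 384·x^3 + 336·x^4)·Dx^2 + (-1 + 6·x + 24·x^2 + 48·x^3 + 112·x^4 + 96·x^5)·Dx^3  (order 3).
h: a_k = -1, -5, 1/2, 29/6, 5/8, -547/40, 21/16, 3865/112, 429/128, -137507/1152, …
ICs: h(0) = -1, h′(0) = -5, h′′(0) = 1.

f: a_k = -1, -1, 1/2, -1/2, 5/8, -7/8, 21/16, -33/16, 429/128, -715/128, …
g: a_k = 0, -4, 0, 16/3, 0, -64/5, 0, 256/7, 0, -1024/9, …
Weyl lclm of L_f,L_g ⇒ L₀ (ord ≤ 3).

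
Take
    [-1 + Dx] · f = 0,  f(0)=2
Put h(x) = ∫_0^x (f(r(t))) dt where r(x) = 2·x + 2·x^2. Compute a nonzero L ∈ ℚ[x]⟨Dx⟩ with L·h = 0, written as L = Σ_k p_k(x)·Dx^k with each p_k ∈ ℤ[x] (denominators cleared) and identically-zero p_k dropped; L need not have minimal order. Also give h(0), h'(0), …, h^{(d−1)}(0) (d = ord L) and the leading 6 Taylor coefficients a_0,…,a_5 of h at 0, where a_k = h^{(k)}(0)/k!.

L = (-2 - 4·x)·Dx + Dx^2  (order 2).
h: a_k = 0, 2, 2, 8/3, 8/3, 8/3, …
ICs: h(0) = 0, h′(0) = 2.

f: a_k = 2, 2, 1, 1/3, 1/12, 1/60, …
Substitute x→r, Dx→(1/r')Dx; clear ⇒ L₀.
h=∫h₀ ⇒ L = L₀·Dx.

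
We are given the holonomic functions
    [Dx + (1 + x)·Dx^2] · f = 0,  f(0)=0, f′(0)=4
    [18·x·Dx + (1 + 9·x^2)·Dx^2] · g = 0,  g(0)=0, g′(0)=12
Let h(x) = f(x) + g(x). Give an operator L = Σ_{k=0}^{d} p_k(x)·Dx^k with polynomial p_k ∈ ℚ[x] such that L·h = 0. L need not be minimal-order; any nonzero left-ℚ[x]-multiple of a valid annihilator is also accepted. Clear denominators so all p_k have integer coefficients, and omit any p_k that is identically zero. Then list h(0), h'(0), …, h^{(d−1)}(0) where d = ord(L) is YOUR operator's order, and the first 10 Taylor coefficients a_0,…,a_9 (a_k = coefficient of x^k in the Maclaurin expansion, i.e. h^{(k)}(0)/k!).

f: a_k = 0, 4, -2, 4/3, -1, 4/5, -2/3, 4/7, -1/2, 4/9, …
g: a_k = 0, 12, 0, -36, 0, 972/5, 0, -8748/7, 0, 8748, …
h₀=f+g: left-lcm gives L₀, ord ≤ 4.
L = (-18 - 54·x + 486·x^2 + 162·x^3)·Dx + (-20 - 36·x + 432·x^2 + 972·x^3 + 324·x^4)·Dx^2 + (-1 + 17·x + 18·x^2 + 162·x^3 + 243·x^4 + 81·x^5)·Dx^3  (order 3).
h: a_k = 0, 16, -2, -104/3, -1, 976/5, -2/3, -8744/7, -1/2, 78736/9, …
ICs: h(0) = 0, h′(0) = 16, h′′(0) = -4.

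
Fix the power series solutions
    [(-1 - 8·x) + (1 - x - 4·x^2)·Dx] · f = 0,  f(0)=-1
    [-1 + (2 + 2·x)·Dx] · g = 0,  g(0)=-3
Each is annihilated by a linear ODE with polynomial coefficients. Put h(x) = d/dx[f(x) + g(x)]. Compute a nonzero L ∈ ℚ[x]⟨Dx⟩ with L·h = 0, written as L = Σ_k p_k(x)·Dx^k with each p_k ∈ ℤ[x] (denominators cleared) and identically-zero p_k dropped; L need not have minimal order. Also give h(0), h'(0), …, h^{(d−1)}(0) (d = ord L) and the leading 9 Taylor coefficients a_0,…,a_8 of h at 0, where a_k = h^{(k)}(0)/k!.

L = (-138 - 1110·x - 2208·x^2 - 3648·x^3 - 1920·x^4) + (-213 - 2334·x - 6429·x^2 - 12816·x^3 - 14352·x^4 - 5760·x^5)·Dx + (42 + 150·x + 246·x^2 - 598·x^3 - 2880·x^4 - 3424·x^5 - 1280·x^6)·Dx^2  (order 2).
h: a_k = -5/2, -37/4, -441/16, -3697/32, -83305/256, -555843/512, -6322869/2048, -38173433/4096, -1727613801/65536, …
ICs: h(0) = -5/2, h′(0) = -37/4.

f: a_k = -1, -1, -5, -9, -29, -65, -181, -441, -1165, …
g: a_k = -3, -3/2, 3/8, -3/16, 15/128, -21/256, 63/1024, -99/2048, 1287/32768, …
L₀ := lclm(L_f,L_g); ord L₀ ≤ 1+1.
Differentiate: ansatz ord ≤ ord L₀ ⇒ L.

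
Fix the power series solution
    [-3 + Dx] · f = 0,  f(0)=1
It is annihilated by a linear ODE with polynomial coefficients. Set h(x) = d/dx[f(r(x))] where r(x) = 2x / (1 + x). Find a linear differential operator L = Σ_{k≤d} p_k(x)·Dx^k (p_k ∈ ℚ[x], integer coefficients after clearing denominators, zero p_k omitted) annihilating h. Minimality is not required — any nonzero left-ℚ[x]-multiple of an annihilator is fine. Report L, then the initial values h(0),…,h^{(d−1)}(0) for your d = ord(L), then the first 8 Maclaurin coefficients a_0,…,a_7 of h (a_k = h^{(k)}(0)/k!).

L = (4 - 2·x) + (-1 - 2·x - x^2)·Dx  (order 1).
h: a_k = 6, 24, 18, -24, -6, 144/5, -114/5, -96/35, …
ICs: h(0) = 6.

f: a_k = 1, 3, 9/2, 9/2, 27/8, 81/40, 81/80, 243/560, …
Substitute x→r, Dx→(1/r')Dx; clear ⇒ L₀.
h₀' ⇒ L via d/dx closure of L₀.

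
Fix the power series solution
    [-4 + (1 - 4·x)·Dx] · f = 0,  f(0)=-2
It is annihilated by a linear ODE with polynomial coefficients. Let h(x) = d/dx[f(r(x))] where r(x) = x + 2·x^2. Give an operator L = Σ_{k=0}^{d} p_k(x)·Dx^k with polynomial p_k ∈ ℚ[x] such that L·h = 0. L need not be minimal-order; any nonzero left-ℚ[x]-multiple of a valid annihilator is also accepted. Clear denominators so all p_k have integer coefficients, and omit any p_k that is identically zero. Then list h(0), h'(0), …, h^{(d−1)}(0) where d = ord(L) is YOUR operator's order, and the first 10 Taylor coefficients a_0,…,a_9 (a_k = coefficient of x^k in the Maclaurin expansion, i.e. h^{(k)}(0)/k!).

L = (12 + 48·x + 96·x^2) + (-1 + 24·x^2 + 32·x^3)·Dx  (order 1).
h: a_k = -8, -96, -768, -5632, -38400, -251904, -1605632, -10027008, -61636608, -374210560, …
ICs: h(0) = -8.

f: a_k = -2, -8, -32, -128, -512, -2048, -8192, -32768, -131072, -524288, …
L₀ from L_f via x↦r, Dx↦r'^{-1}Dx.
h=h₀': d/dx-closure on L₀ ⇒ L.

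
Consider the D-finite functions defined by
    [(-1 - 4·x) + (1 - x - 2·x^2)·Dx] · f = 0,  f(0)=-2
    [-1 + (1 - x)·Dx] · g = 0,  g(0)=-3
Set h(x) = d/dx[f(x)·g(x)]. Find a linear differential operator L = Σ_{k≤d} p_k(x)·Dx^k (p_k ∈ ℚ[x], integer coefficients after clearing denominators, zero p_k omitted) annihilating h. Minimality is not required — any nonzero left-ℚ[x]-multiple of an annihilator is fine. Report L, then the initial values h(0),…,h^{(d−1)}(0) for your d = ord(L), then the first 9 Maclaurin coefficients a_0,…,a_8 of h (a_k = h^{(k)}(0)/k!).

f: a_k = -2, -2, -6, -10, -22, -42, -86, -170, -342, …
g: a_k = -3, -3, -3, -3, -3, -3, -3, -3, -3, …
L₀ := L_f ⊗_s L_g (sym. prod.), ord ≤ 1.
h₀' ⇒ L via d/dx closure of L₀.
L = (5 - 9·x^2 - 16·x^3 + 24·x^4) + (-1 + x + 6·x^2 - 7·x^3 - 5·x^4 + 6·x^5)·Dx  (order 1).
h: a_k = 12, 60, 180, 504, 1260, 3060, 7140, 16368, 36828, …
ICs: h(0) = 12.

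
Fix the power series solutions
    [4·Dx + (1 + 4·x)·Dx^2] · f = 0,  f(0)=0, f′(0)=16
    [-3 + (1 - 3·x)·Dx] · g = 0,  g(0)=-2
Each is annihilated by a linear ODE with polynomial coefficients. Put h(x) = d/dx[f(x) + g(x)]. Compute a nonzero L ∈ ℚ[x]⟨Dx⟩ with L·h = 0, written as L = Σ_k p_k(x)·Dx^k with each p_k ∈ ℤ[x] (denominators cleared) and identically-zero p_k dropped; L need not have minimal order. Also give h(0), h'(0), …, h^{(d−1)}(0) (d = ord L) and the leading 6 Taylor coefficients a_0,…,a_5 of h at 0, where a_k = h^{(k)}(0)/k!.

L = (-204 - 144·x) + (-11 - 312·x - 288·x^2)·Dx + (5 + 11·x - 54·x^2 - 72·x^3)·Dx^2  (order 2).
h: a_k = 10, -100, 94, -1672, 1666, -25132, …
ICs: h(0) = 10, h′(0) = -100.

f: a_k = 0, 16, -32, 256/3, -256, 4096/5, …
g: a_k = -2, -6, -18, -54, -162, -486, …
Sum ⇒ L₀ = lclm(L_f,L_g) in ℚ(x)⟨Dx⟩.
h=h₀': d/dx-closure on L₀ ⇒ L.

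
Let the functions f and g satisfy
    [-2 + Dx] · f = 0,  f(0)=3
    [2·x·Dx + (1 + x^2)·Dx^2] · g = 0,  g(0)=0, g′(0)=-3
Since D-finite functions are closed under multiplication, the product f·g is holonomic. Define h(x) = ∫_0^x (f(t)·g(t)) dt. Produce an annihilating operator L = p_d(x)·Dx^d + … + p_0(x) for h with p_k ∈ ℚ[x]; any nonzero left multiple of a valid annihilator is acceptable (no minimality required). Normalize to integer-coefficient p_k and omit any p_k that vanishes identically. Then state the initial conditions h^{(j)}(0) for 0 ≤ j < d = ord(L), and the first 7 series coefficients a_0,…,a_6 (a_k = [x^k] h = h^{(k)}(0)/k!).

L = (4 - 4·x + 4·x^2)·Dx + (-4 + 2·x - 4·x^2)·Dx^2 + (1 + x^2)·Dx^3  (order 3).
h: a_k = 0, 0, -9/2, -6, -15/4, -6/5, -3/10, …
ICs: h(0) = 0, h′(0) = 0, h′′(0) = -9.

f: a_k = 3, 6, 6, 4, 2, 4/5, 4/15, …
g: a_k = 0, -3, 0, 1, 0, -3/5, 0, …
Sym-product of L_f,L_g gives L₀ (≤ ord 2).
h=∫h₀ ⇒ L = L₀·Dx.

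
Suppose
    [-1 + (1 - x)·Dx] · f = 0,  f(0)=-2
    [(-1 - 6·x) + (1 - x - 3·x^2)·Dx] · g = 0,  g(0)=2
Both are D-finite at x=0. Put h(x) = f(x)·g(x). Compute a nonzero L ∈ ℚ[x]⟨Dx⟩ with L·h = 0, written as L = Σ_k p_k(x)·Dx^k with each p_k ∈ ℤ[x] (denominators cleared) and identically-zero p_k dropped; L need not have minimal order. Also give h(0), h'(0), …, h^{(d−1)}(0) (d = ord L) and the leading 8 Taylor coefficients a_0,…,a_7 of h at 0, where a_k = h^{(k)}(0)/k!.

L = (-2 - 4·x + 9·x^2) + (1 - 2·x - 2·x^2 + 3·x^3)·Dx  (order 1).
h: a_k = -4, -8, -24, -52, -128, -288, -676, -1544, …
ICs: h(0) = -4.

f: a_k = -2, -2, -2, -2, -2, -2, -2, -2, …
g: a_k = 2, 2, 8, 14, 38, 80, 194, 434, …
Sym-product of L_f,L_g gives L₀ (≤ ord 1).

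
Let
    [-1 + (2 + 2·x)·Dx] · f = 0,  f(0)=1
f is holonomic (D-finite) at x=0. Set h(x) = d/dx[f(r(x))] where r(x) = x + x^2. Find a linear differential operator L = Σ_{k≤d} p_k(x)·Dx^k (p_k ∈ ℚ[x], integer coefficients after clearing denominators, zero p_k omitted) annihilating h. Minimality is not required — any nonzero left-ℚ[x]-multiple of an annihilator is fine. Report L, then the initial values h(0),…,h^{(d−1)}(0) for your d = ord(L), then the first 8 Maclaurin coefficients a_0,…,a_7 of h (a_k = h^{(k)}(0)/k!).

L = 3 + (-2 - 6·x - 6·x^2 - 4·x^3)·Dx  (order 1).
h: a_k = 1/2, 3/4, -9/16, 3/32, 75/256, -171/512, 147/2048, 867/4096, …
ICs: h(0) = 1/2.

f: a_k = 1, 1/2, -1/8, 1/16, -5/128, 7/256, -21/1024, 33/2048, …
Change of var in L_f (x↦r) gives L₀.
h=h₀': d/dx-closure on L₀ ⇒ L.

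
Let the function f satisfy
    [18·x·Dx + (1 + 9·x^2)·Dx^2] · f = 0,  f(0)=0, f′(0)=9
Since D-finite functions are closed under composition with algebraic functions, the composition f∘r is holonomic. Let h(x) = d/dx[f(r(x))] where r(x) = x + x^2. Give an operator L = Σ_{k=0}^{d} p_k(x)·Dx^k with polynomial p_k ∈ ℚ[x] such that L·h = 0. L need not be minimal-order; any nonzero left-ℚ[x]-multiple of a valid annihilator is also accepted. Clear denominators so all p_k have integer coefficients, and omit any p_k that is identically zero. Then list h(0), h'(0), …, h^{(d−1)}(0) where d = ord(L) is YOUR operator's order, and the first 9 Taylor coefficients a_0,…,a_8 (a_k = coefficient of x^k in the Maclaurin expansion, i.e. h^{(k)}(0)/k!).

f: a_k = 0, 9, 0, -27, 0, 729/5, 0, -6561/7, 0, …
Substitute x→r, Dx→(1/r')Dx; clear ⇒ L₀.
Differentiate: ansatz ord ≤ ord L₀ ⇒ L.
L = (-2 + 18·x + 72·x^2 + 108·x^3 + 54·x^4) + (1 + 2·x + 9·x^2 + 36·x^3 + 45·x^4 + 18·x^5)·Dx  (order 1).
h: a_k = 9, 18, -81, -324, 324, 4212, 3645, -40824, -111537, …
ICs: h(0) = 9.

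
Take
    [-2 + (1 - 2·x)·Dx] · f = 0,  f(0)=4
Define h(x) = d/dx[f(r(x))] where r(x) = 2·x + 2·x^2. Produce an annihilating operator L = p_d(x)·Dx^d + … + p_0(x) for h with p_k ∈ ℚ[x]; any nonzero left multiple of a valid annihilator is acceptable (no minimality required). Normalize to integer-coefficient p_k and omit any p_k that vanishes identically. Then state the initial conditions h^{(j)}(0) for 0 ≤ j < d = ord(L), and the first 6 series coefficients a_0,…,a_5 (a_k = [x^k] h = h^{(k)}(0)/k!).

L = (10 + 24·x + 24·x^2) + (-1 + 2·x + 12·x^2 + 8·x^3)·Dx  (order 1).
h: a_k = 16, 160, 1152, 7424, 44800, 259584, …
ICs: h(0) = 16.

f: a_k = 4, 8, 16, 32, 64, 128, …
L₀ from L_f via x↦r, Dx↦r'^{-1}Dx.
Derive L from L₀ (diff closure).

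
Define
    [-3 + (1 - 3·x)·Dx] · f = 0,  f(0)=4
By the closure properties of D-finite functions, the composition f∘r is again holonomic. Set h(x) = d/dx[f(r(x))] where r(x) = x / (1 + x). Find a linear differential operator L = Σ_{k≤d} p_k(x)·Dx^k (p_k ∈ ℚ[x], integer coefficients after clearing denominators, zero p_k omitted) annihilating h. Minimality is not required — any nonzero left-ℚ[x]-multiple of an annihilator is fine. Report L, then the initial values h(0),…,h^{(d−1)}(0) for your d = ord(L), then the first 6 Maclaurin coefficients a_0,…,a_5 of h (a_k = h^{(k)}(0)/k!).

L = 4 + (-1 + 2·x)·Dx  (order 1).
h: a_k = 12, 48, 144, 384, 960, 2304, …
ICs: h(0) = 12.

f: a_k = 4, 12, 36, 108, 324, 972, …
L₀ from L_f via x↦r, Dx↦r'^{-1}Dx.
Derive L from L₀ (diff closure).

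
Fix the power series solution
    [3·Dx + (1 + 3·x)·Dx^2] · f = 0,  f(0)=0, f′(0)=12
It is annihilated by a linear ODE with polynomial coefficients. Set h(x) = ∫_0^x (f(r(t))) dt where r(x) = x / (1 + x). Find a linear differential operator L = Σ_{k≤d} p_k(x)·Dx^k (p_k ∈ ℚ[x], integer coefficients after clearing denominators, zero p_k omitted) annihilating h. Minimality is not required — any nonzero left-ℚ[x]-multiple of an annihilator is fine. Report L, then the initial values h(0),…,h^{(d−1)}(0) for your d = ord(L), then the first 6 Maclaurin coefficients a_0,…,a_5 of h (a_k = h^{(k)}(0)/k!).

f: a_k = 0, 12, -18, 36, -81, 972/5, …
h₀=f(r): pull back L_f along r ⇒ L₀.
h=∫h₀ ⇒ L = L₀·Dx.
L = (5 + 8·x)·Dx^2 + (1 + 5·x + 4·x^2)·Dx^3  (order 3).
h: a_k = 0, 0, 6, -10, 21, -51, …
ICs: h(0) = 0, h′(0) = 0, h′′(0) = 12.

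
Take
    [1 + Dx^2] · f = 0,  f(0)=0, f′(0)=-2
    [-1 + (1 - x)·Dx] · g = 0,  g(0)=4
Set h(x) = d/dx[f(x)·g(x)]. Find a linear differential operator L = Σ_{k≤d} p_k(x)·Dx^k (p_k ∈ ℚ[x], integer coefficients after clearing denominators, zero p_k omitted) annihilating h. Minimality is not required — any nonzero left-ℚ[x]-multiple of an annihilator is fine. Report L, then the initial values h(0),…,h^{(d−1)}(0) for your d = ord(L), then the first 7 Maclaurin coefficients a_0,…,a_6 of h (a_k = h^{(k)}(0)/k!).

L = (-1 - 2·x + x^2) + (-2 + 2·x)·Dx + (1 - 2·x + x^2)·Dx^2  (order 2).
h: a_k = -8, -16, -20, -80/3, -101/3, -202/5, -4241/90, …
ICs: h(0) = -8, h′(0) = -16.

f: a_k = 0, -2, 0, 1/3, 0, -1/60, 0, …
g: a_k = 4, 4, 4, 4, 4, 4, 4, …
h₀=f·g: eliminate ⇒ L₀, order ≤ 2·1.
Differentiate: ansatz ord ≤ ord L₀ ⇒ L.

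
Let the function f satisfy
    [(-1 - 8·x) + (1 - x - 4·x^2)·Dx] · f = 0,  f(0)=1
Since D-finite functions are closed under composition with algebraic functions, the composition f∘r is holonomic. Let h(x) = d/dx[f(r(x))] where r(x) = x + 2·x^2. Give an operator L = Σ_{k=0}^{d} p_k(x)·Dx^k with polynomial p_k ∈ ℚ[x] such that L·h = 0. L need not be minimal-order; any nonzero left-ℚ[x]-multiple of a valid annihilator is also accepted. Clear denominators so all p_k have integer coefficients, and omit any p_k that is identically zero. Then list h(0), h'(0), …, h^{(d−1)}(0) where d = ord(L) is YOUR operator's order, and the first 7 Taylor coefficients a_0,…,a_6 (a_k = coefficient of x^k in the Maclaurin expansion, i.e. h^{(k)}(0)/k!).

f: a_k = 1, 1, 5, 9, 29, 65, 181, …
Change of var in L_f (x↦r) gives L₀.
h=h₀': d/dx-closure on L₀ ⇒ L.
L = (14 + 20·x + 120·x^2 + 320·x^3 + 320·x^4) + (-1 - 3·x + 10·x^2 + 40·x^3 + 80·x^4 + 64·x^5)·Dx  (order 1).
h: a_k = 1, 14, 87, 412, 2025, 9594, 42987, …
ICs: h(0) = 1.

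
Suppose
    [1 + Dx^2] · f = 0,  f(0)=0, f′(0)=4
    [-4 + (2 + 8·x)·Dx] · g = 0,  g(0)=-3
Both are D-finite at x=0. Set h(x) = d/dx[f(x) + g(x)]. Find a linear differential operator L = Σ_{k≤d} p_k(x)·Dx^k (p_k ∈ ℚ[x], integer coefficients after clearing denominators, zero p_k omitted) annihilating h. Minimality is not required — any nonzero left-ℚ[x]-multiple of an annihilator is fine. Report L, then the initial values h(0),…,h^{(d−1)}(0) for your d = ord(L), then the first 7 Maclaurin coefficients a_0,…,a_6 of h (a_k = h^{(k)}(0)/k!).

L = (-122 - 16·x - 32·x^2) + (-13 - 60·x - 48·x^2 - 64·x^3)·Dx + (-122 - 16·x - 32·x^2)·Dx^2 + (-13 - 60·x - 48·x^2 - 64·x^3)·Dx^3  (order 3).
h: a_k = -2, 12, -38, 120, -2519/6, 1512, -997921/180, …
ICs: h(0) = -2, h′(0) = 12, h′′(0) = -76.

f: a_k = 0, 4, 0, -2/3, 0, 1/30, 0, …
g: a_k = -3, -6, 6, -12, 30, -84, 252, …
f+g: L₀ = lclm(L_f,L_g), ord ≤ 2+1.
h=h₀': d/dx-closure on L₀ ⇒ L.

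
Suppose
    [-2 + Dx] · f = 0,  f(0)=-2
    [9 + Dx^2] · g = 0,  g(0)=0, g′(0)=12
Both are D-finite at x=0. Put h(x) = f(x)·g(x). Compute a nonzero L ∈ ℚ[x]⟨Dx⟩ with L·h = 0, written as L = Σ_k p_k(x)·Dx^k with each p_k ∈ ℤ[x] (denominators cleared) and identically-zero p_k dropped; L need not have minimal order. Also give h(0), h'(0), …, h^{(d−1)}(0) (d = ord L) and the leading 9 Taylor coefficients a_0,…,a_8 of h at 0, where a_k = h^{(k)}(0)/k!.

f: a_k = -2, -4, -4, -8/3, -4/3, -8/15, -8/45, -16/315, -4/315, …
g: a_k = 0, 12, 0, -18, 0, 81/10, 0, -243/140, 0, …
Product ⇒ symmetric product L₀, ord ≤ 2.
L = 13 - 4·Dx + Dx^2  (order 2).
h: a_k = 0, -24, -48, -12, 40, 199/5, 46/5, -1483/210, -17/3, …
ICs: h(0) = 0, h′(0) = -24.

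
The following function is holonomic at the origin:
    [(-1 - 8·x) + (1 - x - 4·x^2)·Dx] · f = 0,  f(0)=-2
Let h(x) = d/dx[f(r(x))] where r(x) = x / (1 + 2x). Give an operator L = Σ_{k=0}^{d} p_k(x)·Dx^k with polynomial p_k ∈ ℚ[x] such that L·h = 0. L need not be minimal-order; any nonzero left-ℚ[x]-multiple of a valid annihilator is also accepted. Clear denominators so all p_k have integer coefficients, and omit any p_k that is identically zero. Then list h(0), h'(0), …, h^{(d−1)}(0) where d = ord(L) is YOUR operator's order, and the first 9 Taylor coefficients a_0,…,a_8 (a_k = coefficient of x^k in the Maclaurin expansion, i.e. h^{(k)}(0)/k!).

L = (6 + 12·x + 72·x^2 + 80·x^3) + (-1 - 15·x - 54·x^2 - 36·x^3 + 40·x^4)·Dx  (order 1).
h: a_k = -2, -12, 42, -216, 950, -4068, 16898, -68784, 275598, …
ICs: h(0) = -2.

f: a_k = -2, -2, -10, -18, -58, -130, -362, -882, -2330, …
L₀ from L_f via x↦r, Dx↦r'^{-1}Dx.
Differentiate: ansatz ord ≤ ord L₀ ⇒ L.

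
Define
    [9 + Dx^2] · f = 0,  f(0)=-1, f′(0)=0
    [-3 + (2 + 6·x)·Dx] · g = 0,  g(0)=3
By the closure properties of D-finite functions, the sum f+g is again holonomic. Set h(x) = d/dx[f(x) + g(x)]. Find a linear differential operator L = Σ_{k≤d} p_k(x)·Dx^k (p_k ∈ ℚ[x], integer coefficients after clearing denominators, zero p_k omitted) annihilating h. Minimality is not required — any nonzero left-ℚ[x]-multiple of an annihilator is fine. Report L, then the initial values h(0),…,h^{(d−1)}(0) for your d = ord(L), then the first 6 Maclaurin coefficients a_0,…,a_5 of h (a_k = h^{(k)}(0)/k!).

L = (-513 - 648·x - 972·x^2) + (-126 - 810·x - 1944·x^2 - 1944·x^3)·Dx + (-57 - 72·x - 108·x^2)·Dx^2 + (-14 - 90·x - 216·x^2 - 216·x^3)·Dx^3  (order 3).
h: a_k = 9/2, 9/4, 243/16, -1647/32, 25515/256, -673353/2560, …
ICs: h(0) = 9/2, h′(0) = 9/4, h′′(0) = 243/8.

f: a_k = -1, 0, 9/2, 0, -27/8, 0, …
g: a_k = 3, 9/2, -27/8, 81/16, -1215/128, 5103/256, …
Sum ⇒ L₀ = lclm(L_f,L_g) in ℚ(x)⟨Dx⟩.
Differentiate: ansatz ord ≤ ord L₀ ⇒ L.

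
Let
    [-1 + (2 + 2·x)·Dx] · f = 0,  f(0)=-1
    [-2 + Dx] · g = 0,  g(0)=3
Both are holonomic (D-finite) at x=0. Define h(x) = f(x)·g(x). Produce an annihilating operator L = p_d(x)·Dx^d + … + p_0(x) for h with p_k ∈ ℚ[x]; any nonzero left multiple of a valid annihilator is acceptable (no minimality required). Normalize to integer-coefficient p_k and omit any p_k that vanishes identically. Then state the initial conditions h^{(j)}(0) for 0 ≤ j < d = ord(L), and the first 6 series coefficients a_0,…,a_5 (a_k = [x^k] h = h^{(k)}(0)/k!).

L = (-5 - 4·x) + (2 + 2·x)·Dx  (order 1).
h: a_k = -3, -15/2, -69/8, -103/16, -449/128, -1949/1280, …
ICs: h(0) = -3.

f: a_k = -1, -1/2, 1/8, -1/16, 5/128, -7/256, …
g: a_k = 3, 6, 6, 4, 2, 4/5, …
h₀=f·g: eliminate ⇒ L₀, order ≤ 1·1.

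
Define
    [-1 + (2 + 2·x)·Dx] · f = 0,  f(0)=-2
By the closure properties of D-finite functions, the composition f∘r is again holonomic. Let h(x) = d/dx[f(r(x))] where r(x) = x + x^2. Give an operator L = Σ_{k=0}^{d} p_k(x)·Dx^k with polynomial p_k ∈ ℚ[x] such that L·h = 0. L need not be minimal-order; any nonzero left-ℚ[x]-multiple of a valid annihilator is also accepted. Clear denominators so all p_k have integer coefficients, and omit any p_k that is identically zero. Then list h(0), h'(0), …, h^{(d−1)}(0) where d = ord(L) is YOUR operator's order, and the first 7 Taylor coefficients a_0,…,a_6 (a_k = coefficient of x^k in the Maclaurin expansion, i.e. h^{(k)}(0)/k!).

L = 3 + (-2 - 6·x - 6·x^2 - 4·x^3)·Dx  (order 1).
h: a_k = -1, -3/2, 9/8, -3/16, -75/128, 171/256, -147/1024, …
ICs: h(0) = -1.

f: a_k = -2, -1, 1/4, -1/8, 5/64, -7/128, 21/512, …
f∘r: x↦r, Dx↦Dx/r' in L_f ⇒ L₀.
h₀' ⇒ L via d/dx closure of L₀.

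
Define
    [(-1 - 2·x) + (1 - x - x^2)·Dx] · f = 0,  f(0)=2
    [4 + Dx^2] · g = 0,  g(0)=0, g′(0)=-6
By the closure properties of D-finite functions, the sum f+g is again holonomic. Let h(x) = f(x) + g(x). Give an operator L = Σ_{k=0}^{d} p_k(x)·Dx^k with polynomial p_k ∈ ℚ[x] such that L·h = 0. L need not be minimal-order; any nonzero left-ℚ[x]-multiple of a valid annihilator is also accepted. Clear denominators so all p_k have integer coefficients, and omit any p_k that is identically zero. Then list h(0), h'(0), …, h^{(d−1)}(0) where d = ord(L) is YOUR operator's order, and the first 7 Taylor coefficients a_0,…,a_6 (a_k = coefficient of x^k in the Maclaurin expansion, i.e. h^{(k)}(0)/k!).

f: a_k = 2, 2, 4, 6, 10, 16, 26, …
g: a_k = 0, -6, 0, 4, 0, -4/5, 0, …
Sum ⇒ L₀ = lclm(L_f,L_g) in ℚ(x)⟨Dx⟩.
L = (44 + 96·x + 32·x^2 + 48·x^3 + 40·x^4 + 16·x^5) + (-16 + 20·x + 8·x^2 - 16·x^3 + 12·x^4 + 24·x^5 + 8·x^6)·Dx + (11 + 24·x + 8·x^2 + 12·x^3 + 10·x^4 + 4·x^5)·Dx^2 + (-4 + 5·x + 2·x^2 - 4·x^3 + 3·x^4 + 6·x^5 + 2·x^6)·Dx^3  (order 3).
h: a_k = 2, -4, 4, 10, 10, 76/5, 26, …
ICs: h(0) = 2, h′(0) = -4, h′′(0) = 8.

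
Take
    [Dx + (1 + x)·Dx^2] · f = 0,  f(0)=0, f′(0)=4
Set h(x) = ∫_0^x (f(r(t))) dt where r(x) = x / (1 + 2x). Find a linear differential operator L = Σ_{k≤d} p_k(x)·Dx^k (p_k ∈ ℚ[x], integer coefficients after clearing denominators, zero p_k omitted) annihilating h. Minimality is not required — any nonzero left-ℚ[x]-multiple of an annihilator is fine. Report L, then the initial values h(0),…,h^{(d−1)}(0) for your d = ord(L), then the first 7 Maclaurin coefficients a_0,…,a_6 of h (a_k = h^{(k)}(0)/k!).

L = (5 + 12·x)·Dx^2 + (1 + 5·x + 6·x^2)·Dx^3  (order 3).
h: a_k = 0, 0, 2, -10/3, 19/3, -13, 422/15, …
ICs: h(0) = 0, h′(0) = 0, h′′(0) = 4.

f: a_k = 0, 4, -2, 4/3, -1, 4/5, -2/3, …
L₀ from L_f via x↦r, Dx↦r'^{-1}Dx.
Integrate: L := L₀·Dx.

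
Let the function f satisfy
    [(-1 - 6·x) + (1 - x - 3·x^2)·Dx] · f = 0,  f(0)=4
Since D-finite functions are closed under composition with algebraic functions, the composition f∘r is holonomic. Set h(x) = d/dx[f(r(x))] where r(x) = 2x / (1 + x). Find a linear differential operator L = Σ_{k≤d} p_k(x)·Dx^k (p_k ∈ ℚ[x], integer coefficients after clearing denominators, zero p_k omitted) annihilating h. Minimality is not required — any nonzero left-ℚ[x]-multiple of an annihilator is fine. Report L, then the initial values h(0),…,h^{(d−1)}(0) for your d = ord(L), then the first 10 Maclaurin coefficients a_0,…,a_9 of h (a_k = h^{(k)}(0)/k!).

f: a_k = 4, 4, 16, 28, 76, 160, 388, 868, 2032, 4636, …
Change of var in L_f (x↦r) gives L₀.
h=h₀': d/dx-closure on L₀ ⇒ L.
L = (14 + 78·x + 546·x^2 + 338·x^3) + (-1 - 14·x + 182·x^3 + 169·x^4)·Dx  (order 1).
h: a_k = 8, 112, 312, 2912, 6760, 56784, 123032, 984256, 2056392, 15994160, …
ICs: h(0) = 8.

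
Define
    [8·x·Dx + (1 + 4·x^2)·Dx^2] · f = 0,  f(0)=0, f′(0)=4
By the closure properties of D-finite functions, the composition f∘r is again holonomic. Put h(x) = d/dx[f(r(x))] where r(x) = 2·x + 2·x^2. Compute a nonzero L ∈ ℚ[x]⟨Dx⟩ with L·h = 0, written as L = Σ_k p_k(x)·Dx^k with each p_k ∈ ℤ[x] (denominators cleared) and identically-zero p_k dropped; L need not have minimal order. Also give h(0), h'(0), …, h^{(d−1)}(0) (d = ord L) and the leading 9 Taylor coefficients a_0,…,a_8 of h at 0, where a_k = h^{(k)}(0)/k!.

L = (-2 + 32·x + 128·x^2 + 192·x^3 + 96·x^4) + (1 + 2·x + 16·x^2 + 64·x^3 + 80·x^4 + 32·x^5)·Dx  (order 1).
h: a_k = 8, 16, -128, -512, 1408, 12032, -4096, -229376, -342016, …
ICs: h(0) = 8.

f: a_k = 0, 4, 0, -16/3, 0, 64/5, 0, -256/7, 0, …
L₀ from L_f via x↦r, Dx↦r'^{-1}Dx.
h₀' ⇒ L via d/dx closure of L₀.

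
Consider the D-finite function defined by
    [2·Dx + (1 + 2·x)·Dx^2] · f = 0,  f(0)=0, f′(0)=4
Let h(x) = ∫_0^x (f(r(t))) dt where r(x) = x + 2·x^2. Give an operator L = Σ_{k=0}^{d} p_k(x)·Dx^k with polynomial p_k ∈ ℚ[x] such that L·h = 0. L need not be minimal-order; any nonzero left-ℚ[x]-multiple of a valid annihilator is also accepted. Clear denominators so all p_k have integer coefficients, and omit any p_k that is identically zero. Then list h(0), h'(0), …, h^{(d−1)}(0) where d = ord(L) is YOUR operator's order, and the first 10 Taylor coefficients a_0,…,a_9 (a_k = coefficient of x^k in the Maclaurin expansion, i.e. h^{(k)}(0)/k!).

f: a_k = 0, 4, -4, 16/3, -8, 64/5, -64/3, 256/7, -64, 1024/9, …
Change of var in L_f (x↦r) gives L₀.
Integrate: L := L₀·Dx.
L = (-2 + 8·x + 16·x^2)·Dx^2 + (1 + 6·x + 12·x^2 + 16·x^3)·Dx^3  (order 3).
h: a_k = 0, 0, 2, 4/3, -8/3, 8/5, 32/15, -128/21, 32/7, 64/9, …
ICs: h(0) = 0, h′(0) = 0, h′′(0) = 4.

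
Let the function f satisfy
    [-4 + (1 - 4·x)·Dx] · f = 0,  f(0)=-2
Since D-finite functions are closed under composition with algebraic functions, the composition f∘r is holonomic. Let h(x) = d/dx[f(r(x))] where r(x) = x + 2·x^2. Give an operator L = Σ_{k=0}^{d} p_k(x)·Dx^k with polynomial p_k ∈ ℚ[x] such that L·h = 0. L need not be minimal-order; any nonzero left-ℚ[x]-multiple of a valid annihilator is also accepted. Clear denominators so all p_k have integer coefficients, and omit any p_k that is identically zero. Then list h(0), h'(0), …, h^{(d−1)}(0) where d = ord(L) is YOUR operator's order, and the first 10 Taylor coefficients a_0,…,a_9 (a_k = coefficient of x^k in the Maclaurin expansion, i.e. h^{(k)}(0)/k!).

f: a_k = -2, -8, -32, -128, -512, -2048, -8192, -32768, -131072, -524288, …
Change of var in L_f (x↦r) gives L₀.
Derive L from L₀ (diff closure).
L = (12 + 48·x + 96·x^2) + (-1 + 24·x^2 + 32·x^3)·Dx  (order 1).
h: a_k = -8, -96, -768, -5632, -38400, -251904, -1605632, -10027008, -61636608, -374210560, …
ICs: h(0) = -8.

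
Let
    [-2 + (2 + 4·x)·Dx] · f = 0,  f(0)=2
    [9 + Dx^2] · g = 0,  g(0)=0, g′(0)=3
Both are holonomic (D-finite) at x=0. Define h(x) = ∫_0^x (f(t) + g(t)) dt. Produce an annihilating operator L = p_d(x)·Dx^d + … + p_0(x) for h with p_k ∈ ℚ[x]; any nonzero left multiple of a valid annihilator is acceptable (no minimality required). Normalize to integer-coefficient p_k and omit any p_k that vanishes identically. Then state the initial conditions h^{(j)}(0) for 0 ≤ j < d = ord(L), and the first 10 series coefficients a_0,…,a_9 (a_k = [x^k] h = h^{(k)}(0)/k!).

L = (-27 - 81·x - 81·x^2)·Dx + (18 + 117·x + 243·x^2 + 162·x^3)·Dx^2 + (-3 - 9·x - 9·x^2)·Dx^3 + (2 + 13·x + 27·x^2 + 18·x^3)·Dx^4  (order 4).
h: a_k = 0, 2, 5/2, -1/3, -7/8, -1/4, 151/240, -3/8, 2067/4480, -143/192, …
ICs: h(0) = 0, h′(0) = 2, h′′(0) = 5, h′′′(0) = -2.

f: a_k = 2, 2, -1, 1, -5/4, 7/4, -21/8, 33/8, -429/64, 715/64, …
g: a_k = 0, 3, 0, -9/2, 0, 81/40, 0, -243/560, 0, 243/4480, …
L₀ := lclm(L_f,L_g); ord L₀ ≤ 1+2.
h=∫h₀ ⇒ L = L₀·Dx.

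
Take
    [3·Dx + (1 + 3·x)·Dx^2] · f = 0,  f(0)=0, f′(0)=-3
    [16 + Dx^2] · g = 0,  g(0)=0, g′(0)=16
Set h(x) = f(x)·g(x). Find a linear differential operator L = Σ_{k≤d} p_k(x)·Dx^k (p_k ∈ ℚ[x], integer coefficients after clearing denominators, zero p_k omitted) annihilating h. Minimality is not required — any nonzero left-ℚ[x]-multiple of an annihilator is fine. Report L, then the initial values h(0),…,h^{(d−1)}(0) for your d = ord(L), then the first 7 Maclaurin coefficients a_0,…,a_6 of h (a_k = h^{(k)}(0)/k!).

f: a_k = 0, -3, 9/2, -9, 81/4, -243/5, 243/2, …
g: a_k = 0, 16, 0, -128/3, 0, 512/15, 0, …
h₀=f·g: eliminate ⇒ L₀, order ≤ 2·2.
L = (2272 + 127488·x + 781056·x^2 + 1769472·x^3 + 1327104·x^4) + (4416 + 50112·x + 165888·x^2 + 165888·x^3)·Dx + (1022 + 19392·x + 102816·x^2 + 221184·x^3 + 165888·x^4)·Dx^2 + (276 + 3132·x + 10368·x^2 + 10368·x^3)·Dx^3 + (55 + 714·x + 3375·x^2 + 6912·x^3 + 5184·x^4)·Dx^4  (order 4).
h: a_k = 0, 0, -48, 72, -16, 132, -496, …
ICs: h(0) = 0, h′(0) = 0, h′′(0) = -96, h′′′(0) = 432.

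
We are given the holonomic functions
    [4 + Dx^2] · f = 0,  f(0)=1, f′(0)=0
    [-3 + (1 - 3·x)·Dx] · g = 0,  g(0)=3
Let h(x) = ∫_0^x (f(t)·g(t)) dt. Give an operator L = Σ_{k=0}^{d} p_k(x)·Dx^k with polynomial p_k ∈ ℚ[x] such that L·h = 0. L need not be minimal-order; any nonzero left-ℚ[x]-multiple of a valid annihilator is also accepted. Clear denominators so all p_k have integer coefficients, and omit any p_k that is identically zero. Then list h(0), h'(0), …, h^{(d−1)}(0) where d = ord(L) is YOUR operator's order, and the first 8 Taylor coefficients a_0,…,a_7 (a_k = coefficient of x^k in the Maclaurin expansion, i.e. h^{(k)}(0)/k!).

L = (-4 + 12·x)·Dx + 6·Dx^2 + (-1 + 3·x)·Dx^3  (order 3).
h: a_k = 0, 3, 9/2, 7, 63/4, 191/5, 191/2, 3683/15, …
ICs: h(0) = 0, h′(0) = 3, h′′(0) = 9.

f: a_k = 1, 0, -2, 0, 2/3, 0, -4/45, 0, …
g: a_k = 3, 9, 27, 81, 243, 729, 2187, 6561, …
Product ⇒ symmetric product L₀, ord ≤ 2.
h=∫₀ˣh₀: take L = L₀·Dx.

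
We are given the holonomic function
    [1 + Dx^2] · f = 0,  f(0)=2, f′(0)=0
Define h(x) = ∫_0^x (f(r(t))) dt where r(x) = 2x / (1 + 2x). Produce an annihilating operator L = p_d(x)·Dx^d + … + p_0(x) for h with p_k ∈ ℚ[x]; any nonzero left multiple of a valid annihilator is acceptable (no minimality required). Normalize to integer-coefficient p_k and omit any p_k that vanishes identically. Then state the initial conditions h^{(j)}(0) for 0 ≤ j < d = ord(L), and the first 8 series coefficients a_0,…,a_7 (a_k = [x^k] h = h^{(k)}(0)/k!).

f: a_k = 2, 0, -1, 0, 1/12, 0, -1/360, 0, …
Change of var in L_f (x↦r) gives L₀.
h=∫₀ˣh₀: take L = L₀·Dx.
L = 4·Dx + (4 + 24·x + 48·x^2 + 32·x^3)·Dx^2 + (1 + 8·x + 24·x^2 + 32·x^3 + 16·x^4)·Dx^3  (order 3).
h: a_k = 0, 2, 0, -4/3, 4, -28/3, 176/9, -12008/315, …
ICs: h(0) = 0, h′(0) = 2, h′′(0) = 0.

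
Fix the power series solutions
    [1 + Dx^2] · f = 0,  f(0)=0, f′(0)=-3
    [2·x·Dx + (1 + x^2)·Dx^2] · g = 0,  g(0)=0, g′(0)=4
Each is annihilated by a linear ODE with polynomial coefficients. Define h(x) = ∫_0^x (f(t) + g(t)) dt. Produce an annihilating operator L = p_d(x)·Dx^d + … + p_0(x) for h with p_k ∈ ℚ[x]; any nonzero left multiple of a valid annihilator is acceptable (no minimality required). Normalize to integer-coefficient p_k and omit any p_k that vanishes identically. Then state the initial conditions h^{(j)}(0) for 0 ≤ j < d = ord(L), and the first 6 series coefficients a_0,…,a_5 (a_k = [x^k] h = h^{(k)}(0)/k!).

f: a_k = 0, -3, 0, 1/2, 0, -1/40, …
g: a_k = 0, 4, 0, -4/3, 0, 4/5, …
f+g: L₀ = lclm(L_f,L_g), ord ≤ 2+2.
∫: right-multiply L₀ by Dx.
L = (-22·x + 28·x^3 + 2·x^5)·Dx^2 + (-1 + 7·x^2 + 9·x^4 + x^6)·Dx^3 + (-22·x + 28·x^3 + 2·x^5)·Dx^4 + (-1 + 7·x^2 + 9·x^4 + x^6)·Dx^5  (order 5).
h: a_k = 0, 0, 1/2, 0, -5/24, 0, …
ICs: h(0) = 0, h′(0) = 0, h′′(0) = 1, h′′′(0) = 0, h′′′′(0) = -5.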